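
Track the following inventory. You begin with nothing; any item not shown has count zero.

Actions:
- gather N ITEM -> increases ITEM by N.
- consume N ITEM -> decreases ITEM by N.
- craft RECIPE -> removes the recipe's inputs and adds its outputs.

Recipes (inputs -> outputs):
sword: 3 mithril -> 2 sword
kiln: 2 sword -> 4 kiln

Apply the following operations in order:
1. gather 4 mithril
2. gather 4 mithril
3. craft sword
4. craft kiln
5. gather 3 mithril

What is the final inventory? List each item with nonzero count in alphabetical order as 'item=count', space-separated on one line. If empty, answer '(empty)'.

Answer: kiln=4 mithril=8

Derivation:
After 1 (gather 4 mithril): mithril=4
After 2 (gather 4 mithril): mithril=8
After 3 (craft sword): mithril=5 sword=2
After 4 (craft kiln): kiln=4 mithril=5
After 5 (gather 3 mithril): kiln=4 mithril=8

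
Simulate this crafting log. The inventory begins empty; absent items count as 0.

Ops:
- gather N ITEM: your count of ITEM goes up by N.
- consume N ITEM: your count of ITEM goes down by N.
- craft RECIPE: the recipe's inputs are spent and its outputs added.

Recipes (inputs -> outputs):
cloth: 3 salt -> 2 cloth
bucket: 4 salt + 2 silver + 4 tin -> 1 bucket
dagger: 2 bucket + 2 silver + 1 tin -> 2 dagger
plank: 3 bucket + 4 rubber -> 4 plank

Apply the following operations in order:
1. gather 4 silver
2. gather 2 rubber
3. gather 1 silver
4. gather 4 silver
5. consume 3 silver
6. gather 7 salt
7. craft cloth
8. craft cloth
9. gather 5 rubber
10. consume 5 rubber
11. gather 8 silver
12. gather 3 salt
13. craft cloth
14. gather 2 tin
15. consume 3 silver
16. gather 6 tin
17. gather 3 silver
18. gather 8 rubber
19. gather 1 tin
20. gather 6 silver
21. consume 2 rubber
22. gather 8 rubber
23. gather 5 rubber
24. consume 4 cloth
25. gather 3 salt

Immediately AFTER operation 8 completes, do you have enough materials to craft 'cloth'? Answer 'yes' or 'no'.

Answer: no

Derivation:
After 1 (gather 4 silver): silver=4
After 2 (gather 2 rubber): rubber=2 silver=4
After 3 (gather 1 silver): rubber=2 silver=5
After 4 (gather 4 silver): rubber=2 silver=9
After 5 (consume 3 silver): rubber=2 silver=6
After 6 (gather 7 salt): rubber=2 salt=7 silver=6
After 7 (craft cloth): cloth=2 rubber=2 salt=4 silver=6
After 8 (craft cloth): cloth=4 rubber=2 salt=1 silver=6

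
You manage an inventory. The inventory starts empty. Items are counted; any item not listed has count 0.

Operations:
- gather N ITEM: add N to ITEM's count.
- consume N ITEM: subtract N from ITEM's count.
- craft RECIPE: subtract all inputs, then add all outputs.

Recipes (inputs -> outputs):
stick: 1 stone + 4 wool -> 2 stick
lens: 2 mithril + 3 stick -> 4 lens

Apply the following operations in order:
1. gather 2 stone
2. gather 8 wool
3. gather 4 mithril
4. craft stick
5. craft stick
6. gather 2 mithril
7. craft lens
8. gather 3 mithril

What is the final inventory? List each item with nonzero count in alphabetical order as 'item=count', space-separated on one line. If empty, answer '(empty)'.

Answer: lens=4 mithril=7 stick=1

Derivation:
After 1 (gather 2 stone): stone=2
After 2 (gather 8 wool): stone=2 wool=8
After 3 (gather 4 mithril): mithril=4 stone=2 wool=8
After 4 (craft stick): mithril=4 stick=2 stone=1 wool=4
After 5 (craft stick): mithril=4 stick=4
After 6 (gather 2 mithril): mithril=6 stick=4
After 7 (craft lens): lens=4 mithril=4 stick=1
After 8 (gather 3 mithril): lens=4 mithril=7 stick=1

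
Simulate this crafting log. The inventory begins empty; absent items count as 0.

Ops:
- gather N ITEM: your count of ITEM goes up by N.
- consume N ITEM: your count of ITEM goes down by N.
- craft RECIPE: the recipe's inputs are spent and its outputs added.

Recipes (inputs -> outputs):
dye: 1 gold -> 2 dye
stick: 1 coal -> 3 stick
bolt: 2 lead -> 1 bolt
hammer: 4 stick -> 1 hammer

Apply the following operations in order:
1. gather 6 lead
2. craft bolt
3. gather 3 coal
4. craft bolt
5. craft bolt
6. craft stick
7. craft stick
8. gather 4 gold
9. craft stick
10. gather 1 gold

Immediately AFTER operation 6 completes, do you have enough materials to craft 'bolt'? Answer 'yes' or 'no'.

After 1 (gather 6 lead): lead=6
After 2 (craft bolt): bolt=1 lead=4
After 3 (gather 3 coal): bolt=1 coal=3 lead=4
After 4 (craft bolt): bolt=2 coal=3 lead=2
After 5 (craft bolt): bolt=3 coal=3
After 6 (craft stick): bolt=3 coal=2 stick=3

Answer: no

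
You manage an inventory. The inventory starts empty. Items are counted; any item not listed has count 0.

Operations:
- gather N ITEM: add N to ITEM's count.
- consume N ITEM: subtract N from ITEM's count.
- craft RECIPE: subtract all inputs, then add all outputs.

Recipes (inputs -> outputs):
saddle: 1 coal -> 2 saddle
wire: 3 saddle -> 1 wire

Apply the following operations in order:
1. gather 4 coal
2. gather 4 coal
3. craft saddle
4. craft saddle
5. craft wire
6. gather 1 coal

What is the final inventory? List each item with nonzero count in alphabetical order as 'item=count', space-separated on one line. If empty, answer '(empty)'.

After 1 (gather 4 coal): coal=4
After 2 (gather 4 coal): coal=8
After 3 (craft saddle): coal=7 saddle=2
After 4 (craft saddle): coal=6 saddle=4
After 5 (craft wire): coal=6 saddle=1 wire=1
After 6 (gather 1 coal): coal=7 saddle=1 wire=1

Answer: coal=7 saddle=1 wire=1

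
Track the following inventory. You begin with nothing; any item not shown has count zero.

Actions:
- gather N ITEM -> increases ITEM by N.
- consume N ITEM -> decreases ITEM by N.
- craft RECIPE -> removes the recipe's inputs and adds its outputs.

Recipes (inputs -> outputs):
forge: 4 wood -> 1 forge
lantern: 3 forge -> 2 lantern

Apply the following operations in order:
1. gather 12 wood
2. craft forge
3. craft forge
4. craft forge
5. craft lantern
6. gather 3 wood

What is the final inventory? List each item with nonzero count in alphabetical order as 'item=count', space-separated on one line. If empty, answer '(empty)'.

Answer: lantern=2 wood=3

Derivation:
After 1 (gather 12 wood): wood=12
After 2 (craft forge): forge=1 wood=8
After 3 (craft forge): forge=2 wood=4
After 4 (craft forge): forge=3
After 5 (craft lantern): lantern=2
After 6 (gather 3 wood): lantern=2 wood=3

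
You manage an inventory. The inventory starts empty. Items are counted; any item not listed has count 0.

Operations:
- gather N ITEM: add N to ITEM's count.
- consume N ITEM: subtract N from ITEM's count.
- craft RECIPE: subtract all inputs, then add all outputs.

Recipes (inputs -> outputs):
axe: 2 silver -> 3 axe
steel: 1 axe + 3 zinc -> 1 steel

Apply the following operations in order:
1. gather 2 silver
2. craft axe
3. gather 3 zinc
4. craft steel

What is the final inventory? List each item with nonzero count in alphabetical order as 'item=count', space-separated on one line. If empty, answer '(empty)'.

Answer: axe=2 steel=1

Derivation:
After 1 (gather 2 silver): silver=2
After 2 (craft axe): axe=3
After 3 (gather 3 zinc): axe=3 zinc=3
After 4 (craft steel): axe=2 steel=1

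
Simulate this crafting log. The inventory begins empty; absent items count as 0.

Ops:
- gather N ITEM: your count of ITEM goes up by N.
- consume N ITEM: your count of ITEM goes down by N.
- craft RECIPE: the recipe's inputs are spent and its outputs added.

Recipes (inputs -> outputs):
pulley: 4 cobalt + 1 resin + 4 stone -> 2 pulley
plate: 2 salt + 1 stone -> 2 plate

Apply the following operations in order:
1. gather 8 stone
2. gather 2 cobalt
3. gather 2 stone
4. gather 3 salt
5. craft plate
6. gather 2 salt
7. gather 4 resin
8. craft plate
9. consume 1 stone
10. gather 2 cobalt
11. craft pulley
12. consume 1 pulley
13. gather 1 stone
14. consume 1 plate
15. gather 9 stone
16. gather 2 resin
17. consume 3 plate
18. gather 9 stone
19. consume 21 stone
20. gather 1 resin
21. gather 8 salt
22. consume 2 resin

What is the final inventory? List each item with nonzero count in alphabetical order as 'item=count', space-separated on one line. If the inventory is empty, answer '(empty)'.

After 1 (gather 8 stone): stone=8
After 2 (gather 2 cobalt): cobalt=2 stone=8
After 3 (gather 2 stone): cobalt=2 stone=10
After 4 (gather 3 salt): cobalt=2 salt=3 stone=10
After 5 (craft plate): cobalt=2 plate=2 salt=1 stone=9
After 6 (gather 2 salt): cobalt=2 plate=2 salt=3 stone=9
After 7 (gather 4 resin): cobalt=2 plate=2 resin=4 salt=3 stone=9
After 8 (craft plate): cobalt=2 plate=4 resin=4 salt=1 stone=8
After 9 (consume 1 stone): cobalt=2 plate=4 resin=4 salt=1 stone=7
After 10 (gather 2 cobalt): cobalt=4 plate=4 resin=4 salt=1 stone=7
After 11 (craft pulley): plate=4 pulley=2 resin=3 salt=1 stone=3
After 12 (consume 1 pulley): plate=4 pulley=1 resin=3 salt=1 stone=3
After 13 (gather 1 stone): plate=4 pulley=1 resin=3 salt=1 stone=4
After 14 (consume 1 plate): plate=3 pulley=1 resin=3 salt=1 stone=4
After 15 (gather 9 stone): plate=3 pulley=1 resin=3 salt=1 stone=13
After 16 (gather 2 resin): plate=3 pulley=1 resin=5 salt=1 stone=13
After 17 (consume 3 plate): pulley=1 resin=5 salt=1 stone=13
After 18 (gather 9 stone): pulley=1 resin=5 salt=1 stone=22
After 19 (consume 21 stone): pulley=1 resin=5 salt=1 stone=1
After 20 (gather 1 resin): pulley=1 resin=6 salt=1 stone=1
After 21 (gather 8 salt): pulley=1 resin=6 salt=9 stone=1
After 22 (consume 2 resin): pulley=1 resin=4 salt=9 stone=1

Answer: pulley=1 resin=4 salt=9 stone=1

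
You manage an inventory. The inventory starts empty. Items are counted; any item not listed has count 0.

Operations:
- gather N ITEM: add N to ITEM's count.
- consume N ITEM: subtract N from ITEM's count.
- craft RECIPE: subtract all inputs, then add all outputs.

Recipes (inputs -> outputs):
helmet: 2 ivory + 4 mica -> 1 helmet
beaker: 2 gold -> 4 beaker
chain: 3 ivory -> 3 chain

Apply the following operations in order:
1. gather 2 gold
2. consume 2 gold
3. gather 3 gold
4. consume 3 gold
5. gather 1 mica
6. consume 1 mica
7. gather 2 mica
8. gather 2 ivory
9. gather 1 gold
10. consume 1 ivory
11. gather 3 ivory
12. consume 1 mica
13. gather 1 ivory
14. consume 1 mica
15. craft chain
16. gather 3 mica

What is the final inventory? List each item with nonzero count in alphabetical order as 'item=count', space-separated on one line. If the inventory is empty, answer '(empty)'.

After 1 (gather 2 gold): gold=2
After 2 (consume 2 gold): (empty)
After 3 (gather 3 gold): gold=3
After 4 (consume 3 gold): (empty)
After 5 (gather 1 mica): mica=1
After 6 (consume 1 mica): (empty)
After 7 (gather 2 mica): mica=2
After 8 (gather 2 ivory): ivory=2 mica=2
After 9 (gather 1 gold): gold=1 ivory=2 mica=2
After 10 (consume 1 ivory): gold=1 ivory=1 mica=2
After 11 (gather 3 ivory): gold=1 ivory=4 mica=2
After 12 (consume 1 mica): gold=1 ivory=4 mica=1
After 13 (gather 1 ivory): gold=1 ivory=5 mica=1
After 14 (consume 1 mica): gold=1 ivory=5
After 15 (craft chain): chain=3 gold=1 ivory=2
After 16 (gather 3 mica): chain=3 gold=1 ivory=2 mica=3

Answer: chain=3 gold=1 ivory=2 mica=3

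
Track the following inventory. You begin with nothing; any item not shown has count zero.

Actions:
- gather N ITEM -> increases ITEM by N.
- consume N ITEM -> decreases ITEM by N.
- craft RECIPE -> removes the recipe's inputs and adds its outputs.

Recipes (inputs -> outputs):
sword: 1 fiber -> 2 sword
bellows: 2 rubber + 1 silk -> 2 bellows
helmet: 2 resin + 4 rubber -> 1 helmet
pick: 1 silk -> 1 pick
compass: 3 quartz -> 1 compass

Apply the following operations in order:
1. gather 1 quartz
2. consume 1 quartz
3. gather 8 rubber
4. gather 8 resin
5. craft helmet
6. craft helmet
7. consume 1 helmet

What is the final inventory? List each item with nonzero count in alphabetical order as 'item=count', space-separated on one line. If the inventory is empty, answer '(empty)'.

After 1 (gather 1 quartz): quartz=1
After 2 (consume 1 quartz): (empty)
After 3 (gather 8 rubber): rubber=8
After 4 (gather 8 resin): resin=8 rubber=8
After 5 (craft helmet): helmet=1 resin=6 rubber=4
After 6 (craft helmet): helmet=2 resin=4
After 7 (consume 1 helmet): helmet=1 resin=4

Answer: helmet=1 resin=4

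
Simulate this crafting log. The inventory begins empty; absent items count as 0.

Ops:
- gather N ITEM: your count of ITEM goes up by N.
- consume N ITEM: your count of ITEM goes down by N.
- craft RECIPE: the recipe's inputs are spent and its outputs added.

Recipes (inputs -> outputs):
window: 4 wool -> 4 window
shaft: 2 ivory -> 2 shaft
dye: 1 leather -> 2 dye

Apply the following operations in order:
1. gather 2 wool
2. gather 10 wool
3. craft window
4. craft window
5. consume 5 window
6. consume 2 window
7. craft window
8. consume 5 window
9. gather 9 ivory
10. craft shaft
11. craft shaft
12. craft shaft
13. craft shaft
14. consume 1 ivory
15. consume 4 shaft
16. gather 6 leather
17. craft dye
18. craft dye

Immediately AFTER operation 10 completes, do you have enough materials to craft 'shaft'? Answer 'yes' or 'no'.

Answer: yes

Derivation:
After 1 (gather 2 wool): wool=2
After 2 (gather 10 wool): wool=12
After 3 (craft window): window=4 wool=8
After 4 (craft window): window=8 wool=4
After 5 (consume 5 window): window=3 wool=4
After 6 (consume 2 window): window=1 wool=4
After 7 (craft window): window=5
After 8 (consume 5 window): (empty)
After 9 (gather 9 ivory): ivory=9
After 10 (craft shaft): ivory=7 shaft=2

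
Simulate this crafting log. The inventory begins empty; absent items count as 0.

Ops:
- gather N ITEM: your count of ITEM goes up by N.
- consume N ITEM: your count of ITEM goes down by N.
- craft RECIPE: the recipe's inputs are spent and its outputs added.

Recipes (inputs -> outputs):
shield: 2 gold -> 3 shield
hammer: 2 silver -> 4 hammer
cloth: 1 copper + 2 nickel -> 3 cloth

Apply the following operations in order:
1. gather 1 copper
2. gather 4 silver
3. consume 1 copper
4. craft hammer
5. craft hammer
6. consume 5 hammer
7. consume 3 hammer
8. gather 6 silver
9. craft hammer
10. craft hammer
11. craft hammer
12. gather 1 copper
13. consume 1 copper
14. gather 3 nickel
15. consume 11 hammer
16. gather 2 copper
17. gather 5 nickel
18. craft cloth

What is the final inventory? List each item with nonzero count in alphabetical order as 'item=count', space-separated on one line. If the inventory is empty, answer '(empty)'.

After 1 (gather 1 copper): copper=1
After 2 (gather 4 silver): copper=1 silver=4
After 3 (consume 1 copper): silver=4
After 4 (craft hammer): hammer=4 silver=2
After 5 (craft hammer): hammer=8
After 6 (consume 5 hammer): hammer=3
After 7 (consume 3 hammer): (empty)
After 8 (gather 6 silver): silver=6
After 9 (craft hammer): hammer=4 silver=4
After 10 (craft hammer): hammer=8 silver=2
After 11 (craft hammer): hammer=12
After 12 (gather 1 copper): copper=1 hammer=12
After 13 (consume 1 copper): hammer=12
After 14 (gather 3 nickel): hammer=12 nickel=3
After 15 (consume 11 hammer): hammer=1 nickel=3
After 16 (gather 2 copper): copper=2 hammer=1 nickel=3
After 17 (gather 5 nickel): copper=2 hammer=1 nickel=8
After 18 (craft cloth): cloth=3 copper=1 hammer=1 nickel=6

Answer: cloth=3 copper=1 hammer=1 nickel=6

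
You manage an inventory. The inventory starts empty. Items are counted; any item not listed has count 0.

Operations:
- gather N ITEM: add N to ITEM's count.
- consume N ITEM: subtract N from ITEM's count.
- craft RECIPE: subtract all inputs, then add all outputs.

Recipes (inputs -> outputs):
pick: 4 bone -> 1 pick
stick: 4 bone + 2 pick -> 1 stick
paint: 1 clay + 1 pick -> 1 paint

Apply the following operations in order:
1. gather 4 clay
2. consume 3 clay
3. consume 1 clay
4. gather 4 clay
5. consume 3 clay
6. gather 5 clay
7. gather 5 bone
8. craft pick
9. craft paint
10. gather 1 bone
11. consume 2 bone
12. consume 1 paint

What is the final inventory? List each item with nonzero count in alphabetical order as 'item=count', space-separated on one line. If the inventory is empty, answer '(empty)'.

After 1 (gather 4 clay): clay=4
After 2 (consume 3 clay): clay=1
After 3 (consume 1 clay): (empty)
After 4 (gather 4 clay): clay=4
After 5 (consume 3 clay): clay=1
After 6 (gather 5 clay): clay=6
After 7 (gather 5 bone): bone=5 clay=6
After 8 (craft pick): bone=1 clay=6 pick=1
After 9 (craft paint): bone=1 clay=5 paint=1
After 10 (gather 1 bone): bone=2 clay=5 paint=1
After 11 (consume 2 bone): clay=5 paint=1
After 12 (consume 1 paint): clay=5

Answer: clay=5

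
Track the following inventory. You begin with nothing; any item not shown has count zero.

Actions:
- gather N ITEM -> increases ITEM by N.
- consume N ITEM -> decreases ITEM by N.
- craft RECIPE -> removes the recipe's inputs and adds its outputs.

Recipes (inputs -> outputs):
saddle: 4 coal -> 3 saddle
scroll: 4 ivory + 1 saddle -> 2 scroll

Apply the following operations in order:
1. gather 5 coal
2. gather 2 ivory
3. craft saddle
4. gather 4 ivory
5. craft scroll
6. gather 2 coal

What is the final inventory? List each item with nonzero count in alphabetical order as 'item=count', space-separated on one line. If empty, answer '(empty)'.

After 1 (gather 5 coal): coal=5
After 2 (gather 2 ivory): coal=5 ivory=2
After 3 (craft saddle): coal=1 ivory=2 saddle=3
After 4 (gather 4 ivory): coal=1 ivory=6 saddle=3
After 5 (craft scroll): coal=1 ivory=2 saddle=2 scroll=2
After 6 (gather 2 coal): coal=3 ivory=2 saddle=2 scroll=2

Answer: coal=3 ivory=2 saddle=2 scroll=2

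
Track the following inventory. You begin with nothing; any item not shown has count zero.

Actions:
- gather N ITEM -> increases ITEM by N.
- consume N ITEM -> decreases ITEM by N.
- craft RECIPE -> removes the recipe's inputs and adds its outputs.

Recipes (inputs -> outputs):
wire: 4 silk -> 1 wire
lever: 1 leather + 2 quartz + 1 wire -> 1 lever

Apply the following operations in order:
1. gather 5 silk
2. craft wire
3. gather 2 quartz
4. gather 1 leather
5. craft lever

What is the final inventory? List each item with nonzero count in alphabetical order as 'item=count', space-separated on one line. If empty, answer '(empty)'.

After 1 (gather 5 silk): silk=5
After 2 (craft wire): silk=1 wire=1
After 3 (gather 2 quartz): quartz=2 silk=1 wire=1
After 4 (gather 1 leather): leather=1 quartz=2 silk=1 wire=1
After 5 (craft lever): lever=1 silk=1

Answer: lever=1 silk=1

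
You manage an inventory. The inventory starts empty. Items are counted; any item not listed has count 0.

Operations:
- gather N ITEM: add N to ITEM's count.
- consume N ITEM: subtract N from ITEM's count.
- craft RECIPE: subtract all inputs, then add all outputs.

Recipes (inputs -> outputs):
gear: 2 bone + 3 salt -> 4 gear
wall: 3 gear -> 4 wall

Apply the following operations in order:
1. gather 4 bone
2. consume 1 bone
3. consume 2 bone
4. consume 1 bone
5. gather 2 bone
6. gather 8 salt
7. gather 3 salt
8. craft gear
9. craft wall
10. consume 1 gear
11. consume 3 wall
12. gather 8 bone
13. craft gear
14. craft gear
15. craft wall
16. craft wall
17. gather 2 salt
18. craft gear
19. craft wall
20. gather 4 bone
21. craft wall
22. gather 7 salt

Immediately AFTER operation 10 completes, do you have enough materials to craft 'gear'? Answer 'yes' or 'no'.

After 1 (gather 4 bone): bone=4
After 2 (consume 1 bone): bone=3
After 3 (consume 2 bone): bone=1
After 4 (consume 1 bone): (empty)
After 5 (gather 2 bone): bone=2
After 6 (gather 8 salt): bone=2 salt=8
After 7 (gather 3 salt): bone=2 salt=11
After 8 (craft gear): gear=4 salt=8
After 9 (craft wall): gear=1 salt=8 wall=4
After 10 (consume 1 gear): salt=8 wall=4

Answer: no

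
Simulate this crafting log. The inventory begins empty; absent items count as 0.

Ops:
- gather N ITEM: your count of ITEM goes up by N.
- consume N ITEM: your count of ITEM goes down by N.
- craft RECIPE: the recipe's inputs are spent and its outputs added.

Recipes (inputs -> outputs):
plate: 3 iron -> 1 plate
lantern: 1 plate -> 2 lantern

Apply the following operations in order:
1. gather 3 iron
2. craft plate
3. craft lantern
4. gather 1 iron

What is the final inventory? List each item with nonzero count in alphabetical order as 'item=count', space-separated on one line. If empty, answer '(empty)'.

After 1 (gather 3 iron): iron=3
After 2 (craft plate): plate=1
After 3 (craft lantern): lantern=2
After 4 (gather 1 iron): iron=1 lantern=2

Answer: iron=1 lantern=2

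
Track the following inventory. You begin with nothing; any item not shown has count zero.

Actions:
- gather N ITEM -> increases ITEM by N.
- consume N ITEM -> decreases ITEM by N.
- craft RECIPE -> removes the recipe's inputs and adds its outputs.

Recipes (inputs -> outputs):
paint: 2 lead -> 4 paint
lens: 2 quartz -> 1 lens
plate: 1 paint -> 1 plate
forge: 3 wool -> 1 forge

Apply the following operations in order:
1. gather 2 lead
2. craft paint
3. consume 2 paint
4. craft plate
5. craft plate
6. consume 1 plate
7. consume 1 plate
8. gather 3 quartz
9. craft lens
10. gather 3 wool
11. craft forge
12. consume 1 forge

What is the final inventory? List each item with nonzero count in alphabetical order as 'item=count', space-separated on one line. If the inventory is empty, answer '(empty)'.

After 1 (gather 2 lead): lead=2
After 2 (craft paint): paint=4
After 3 (consume 2 paint): paint=2
After 4 (craft plate): paint=1 plate=1
After 5 (craft plate): plate=2
After 6 (consume 1 plate): plate=1
After 7 (consume 1 plate): (empty)
After 8 (gather 3 quartz): quartz=3
After 9 (craft lens): lens=1 quartz=1
After 10 (gather 3 wool): lens=1 quartz=1 wool=3
After 11 (craft forge): forge=1 lens=1 quartz=1
After 12 (consume 1 forge): lens=1 quartz=1

Answer: lens=1 quartz=1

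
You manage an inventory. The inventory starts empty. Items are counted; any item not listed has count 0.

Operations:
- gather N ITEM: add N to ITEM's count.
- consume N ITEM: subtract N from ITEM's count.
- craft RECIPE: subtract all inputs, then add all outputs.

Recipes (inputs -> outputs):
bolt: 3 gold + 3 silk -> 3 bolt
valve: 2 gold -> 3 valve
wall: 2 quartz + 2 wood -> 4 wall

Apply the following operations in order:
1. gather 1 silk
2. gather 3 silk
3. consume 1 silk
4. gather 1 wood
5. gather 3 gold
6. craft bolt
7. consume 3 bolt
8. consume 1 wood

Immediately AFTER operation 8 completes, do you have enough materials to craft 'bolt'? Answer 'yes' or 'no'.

After 1 (gather 1 silk): silk=1
After 2 (gather 3 silk): silk=4
After 3 (consume 1 silk): silk=3
After 4 (gather 1 wood): silk=3 wood=1
After 5 (gather 3 gold): gold=3 silk=3 wood=1
After 6 (craft bolt): bolt=3 wood=1
After 7 (consume 3 bolt): wood=1
After 8 (consume 1 wood): (empty)

Answer: no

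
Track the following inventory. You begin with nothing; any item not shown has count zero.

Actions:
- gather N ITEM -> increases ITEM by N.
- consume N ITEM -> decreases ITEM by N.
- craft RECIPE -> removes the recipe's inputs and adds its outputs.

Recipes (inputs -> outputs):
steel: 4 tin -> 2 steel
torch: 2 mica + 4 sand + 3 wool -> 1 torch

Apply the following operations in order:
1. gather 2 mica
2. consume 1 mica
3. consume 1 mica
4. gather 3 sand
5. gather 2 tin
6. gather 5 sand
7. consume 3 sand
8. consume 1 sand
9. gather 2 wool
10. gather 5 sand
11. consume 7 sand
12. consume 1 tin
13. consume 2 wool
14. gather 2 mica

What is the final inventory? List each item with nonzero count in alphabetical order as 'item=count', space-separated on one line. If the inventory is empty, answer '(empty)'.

After 1 (gather 2 mica): mica=2
After 2 (consume 1 mica): mica=1
After 3 (consume 1 mica): (empty)
After 4 (gather 3 sand): sand=3
After 5 (gather 2 tin): sand=3 tin=2
After 6 (gather 5 sand): sand=8 tin=2
After 7 (consume 3 sand): sand=5 tin=2
After 8 (consume 1 sand): sand=4 tin=2
After 9 (gather 2 wool): sand=4 tin=2 wool=2
After 10 (gather 5 sand): sand=9 tin=2 wool=2
After 11 (consume 7 sand): sand=2 tin=2 wool=2
After 12 (consume 1 tin): sand=2 tin=1 wool=2
After 13 (consume 2 wool): sand=2 tin=1
After 14 (gather 2 mica): mica=2 sand=2 tin=1

Answer: mica=2 sand=2 tin=1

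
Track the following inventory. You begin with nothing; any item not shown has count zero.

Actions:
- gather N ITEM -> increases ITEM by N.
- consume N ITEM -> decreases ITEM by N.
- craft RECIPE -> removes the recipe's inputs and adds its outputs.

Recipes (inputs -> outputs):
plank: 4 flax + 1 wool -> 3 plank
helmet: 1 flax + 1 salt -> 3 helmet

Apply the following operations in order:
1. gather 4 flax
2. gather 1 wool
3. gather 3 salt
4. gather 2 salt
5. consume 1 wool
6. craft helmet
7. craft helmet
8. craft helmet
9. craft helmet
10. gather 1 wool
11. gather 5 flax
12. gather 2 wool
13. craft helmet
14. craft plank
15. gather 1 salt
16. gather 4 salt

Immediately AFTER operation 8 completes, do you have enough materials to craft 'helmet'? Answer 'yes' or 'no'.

Answer: yes

Derivation:
After 1 (gather 4 flax): flax=4
After 2 (gather 1 wool): flax=4 wool=1
After 3 (gather 3 salt): flax=4 salt=3 wool=1
After 4 (gather 2 salt): flax=4 salt=5 wool=1
After 5 (consume 1 wool): flax=4 salt=5
After 6 (craft helmet): flax=3 helmet=3 salt=4
After 7 (craft helmet): flax=2 helmet=6 salt=3
After 8 (craft helmet): flax=1 helmet=9 salt=2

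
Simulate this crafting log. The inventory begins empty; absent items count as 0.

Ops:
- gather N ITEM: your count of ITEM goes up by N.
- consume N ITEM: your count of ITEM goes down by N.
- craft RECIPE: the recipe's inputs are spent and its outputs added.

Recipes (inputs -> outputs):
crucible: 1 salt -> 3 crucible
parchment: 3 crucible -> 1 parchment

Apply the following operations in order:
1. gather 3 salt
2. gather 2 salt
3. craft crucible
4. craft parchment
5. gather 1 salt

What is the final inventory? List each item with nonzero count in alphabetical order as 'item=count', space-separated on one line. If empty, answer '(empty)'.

Answer: parchment=1 salt=5

Derivation:
After 1 (gather 3 salt): salt=3
After 2 (gather 2 salt): salt=5
After 3 (craft crucible): crucible=3 salt=4
After 4 (craft parchment): parchment=1 salt=4
After 5 (gather 1 salt): parchment=1 salt=5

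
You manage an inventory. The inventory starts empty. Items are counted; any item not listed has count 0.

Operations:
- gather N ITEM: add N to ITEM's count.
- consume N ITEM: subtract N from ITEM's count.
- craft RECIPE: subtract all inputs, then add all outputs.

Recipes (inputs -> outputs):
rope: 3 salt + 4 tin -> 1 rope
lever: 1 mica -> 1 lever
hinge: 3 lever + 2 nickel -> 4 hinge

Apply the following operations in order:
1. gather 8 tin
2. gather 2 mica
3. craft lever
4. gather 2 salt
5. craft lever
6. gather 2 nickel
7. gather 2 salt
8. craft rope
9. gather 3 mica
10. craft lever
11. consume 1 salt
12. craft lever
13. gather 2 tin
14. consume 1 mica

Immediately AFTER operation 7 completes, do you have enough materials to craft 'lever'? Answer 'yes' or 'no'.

After 1 (gather 8 tin): tin=8
After 2 (gather 2 mica): mica=2 tin=8
After 3 (craft lever): lever=1 mica=1 tin=8
After 4 (gather 2 salt): lever=1 mica=1 salt=2 tin=8
After 5 (craft lever): lever=2 salt=2 tin=8
After 6 (gather 2 nickel): lever=2 nickel=2 salt=2 tin=8
After 7 (gather 2 salt): lever=2 nickel=2 salt=4 tin=8

Answer: no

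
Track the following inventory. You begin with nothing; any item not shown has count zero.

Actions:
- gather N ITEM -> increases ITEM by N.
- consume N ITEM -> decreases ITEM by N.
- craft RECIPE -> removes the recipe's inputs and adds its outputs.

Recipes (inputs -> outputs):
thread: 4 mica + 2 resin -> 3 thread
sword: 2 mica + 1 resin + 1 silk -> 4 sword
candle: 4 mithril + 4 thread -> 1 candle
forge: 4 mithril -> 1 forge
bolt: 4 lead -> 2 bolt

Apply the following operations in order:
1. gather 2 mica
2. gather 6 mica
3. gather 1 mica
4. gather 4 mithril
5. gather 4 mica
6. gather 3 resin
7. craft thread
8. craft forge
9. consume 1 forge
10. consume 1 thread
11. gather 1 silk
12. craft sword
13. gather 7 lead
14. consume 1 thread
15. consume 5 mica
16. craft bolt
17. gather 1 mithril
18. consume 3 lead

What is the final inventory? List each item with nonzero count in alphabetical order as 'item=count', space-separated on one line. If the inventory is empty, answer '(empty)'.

Answer: bolt=2 mica=2 mithril=1 sword=4 thread=1

Derivation:
After 1 (gather 2 mica): mica=2
After 2 (gather 6 mica): mica=8
After 3 (gather 1 mica): mica=9
After 4 (gather 4 mithril): mica=9 mithril=4
After 5 (gather 4 mica): mica=13 mithril=4
After 6 (gather 3 resin): mica=13 mithril=4 resin=3
After 7 (craft thread): mica=9 mithril=4 resin=1 thread=3
After 8 (craft forge): forge=1 mica=9 resin=1 thread=3
After 9 (consume 1 forge): mica=9 resin=1 thread=3
After 10 (consume 1 thread): mica=9 resin=1 thread=2
After 11 (gather 1 silk): mica=9 resin=1 silk=1 thread=2
After 12 (craft sword): mica=7 sword=4 thread=2
After 13 (gather 7 lead): lead=7 mica=7 sword=4 thread=2
After 14 (consume 1 thread): lead=7 mica=7 sword=4 thread=1
After 15 (consume 5 mica): lead=7 mica=2 sword=4 thread=1
After 16 (craft bolt): bolt=2 lead=3 mica=2 sword=4 thread=1
After 17 (gather 1 mithril): bolt=2 lead=3 mica=2 mithril=1 sword=4 thread=1
After 18 (consume 3 lead): bolt=2 mica=2 mithril=1 sword=4 thread=1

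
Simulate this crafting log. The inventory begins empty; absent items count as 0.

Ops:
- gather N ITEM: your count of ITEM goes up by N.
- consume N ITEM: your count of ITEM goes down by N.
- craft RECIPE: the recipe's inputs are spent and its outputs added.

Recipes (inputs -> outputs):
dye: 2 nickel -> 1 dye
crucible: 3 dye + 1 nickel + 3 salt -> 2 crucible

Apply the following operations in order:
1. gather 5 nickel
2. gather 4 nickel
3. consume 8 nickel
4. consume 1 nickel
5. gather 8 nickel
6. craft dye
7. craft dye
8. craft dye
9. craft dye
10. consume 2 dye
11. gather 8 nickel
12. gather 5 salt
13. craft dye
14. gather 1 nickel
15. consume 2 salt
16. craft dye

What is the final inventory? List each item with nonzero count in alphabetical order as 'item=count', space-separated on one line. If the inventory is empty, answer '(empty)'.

After 1 (gather 5 nickel): nickel=5
After 2 (gather 4 nickel): nickel=9
After 3 (consume 8 nickel): nickel=1
After 4 (consume 1 nickel): (empty)
After 5 (gather 8 nickel): nickel=8
After 6 (craft dye): dye=1 nickel=6
After 7 (craft dye): dye=2 nickel=4
After 8 (craft dye): dye=3 nickel=2
After 9 (craft dye): dye=4
After 10 (consume 2 dye): dye=2
After 11 (gather 8 nickel): dye=2 nickel=8
After 12 (gather 5 salt): dye=2 nickel=8 salt=5
After 13 (craft dye): dye=3 nickel=6 salt=5
After 14 (gather 1 nickel): dye=3 nickel=7 salt=5
After 15 (consume 2 salt): dye=3 nickel=7 salt=3
After 16 (craft dye): dye=4 nickel=5 salt=3

Answer: dye=4 nickel=5 salt=3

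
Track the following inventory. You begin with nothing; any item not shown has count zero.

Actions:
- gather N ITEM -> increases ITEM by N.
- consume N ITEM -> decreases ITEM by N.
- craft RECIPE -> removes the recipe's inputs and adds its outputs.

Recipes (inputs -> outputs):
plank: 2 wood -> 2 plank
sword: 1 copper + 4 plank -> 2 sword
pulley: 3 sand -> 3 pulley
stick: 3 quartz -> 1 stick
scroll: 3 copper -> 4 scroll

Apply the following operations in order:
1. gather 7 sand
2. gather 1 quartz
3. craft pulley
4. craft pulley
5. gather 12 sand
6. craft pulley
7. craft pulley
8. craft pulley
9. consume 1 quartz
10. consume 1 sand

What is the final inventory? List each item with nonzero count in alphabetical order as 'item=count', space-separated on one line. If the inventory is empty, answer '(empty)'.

After 1 (gather 7 sand): sand=7
After 2 (gather 1 quartz): quartz=1 sand=7
After 3 (craft pulley): pulley=3 quartz=1 sand=4
After 4 (craft pulley): pulley=6 quartz=1 sand=1
After 5 (gather 12 sand): pulley=6 quartz=1 sand=13
After 6 (craft pulley): pulley=9 quartz=1 sand=10
After 7 (craft pulley): pulley=12 quartz=1 sand=7
After 8 (craft pulley): pulley=15 quartz=1 sand=4
After 9 (consume 1 quartz): pulley=15 sand=4
After 10 (consume 1 sand): pulley=15 sand=3

Answer: pulley=15 sand=3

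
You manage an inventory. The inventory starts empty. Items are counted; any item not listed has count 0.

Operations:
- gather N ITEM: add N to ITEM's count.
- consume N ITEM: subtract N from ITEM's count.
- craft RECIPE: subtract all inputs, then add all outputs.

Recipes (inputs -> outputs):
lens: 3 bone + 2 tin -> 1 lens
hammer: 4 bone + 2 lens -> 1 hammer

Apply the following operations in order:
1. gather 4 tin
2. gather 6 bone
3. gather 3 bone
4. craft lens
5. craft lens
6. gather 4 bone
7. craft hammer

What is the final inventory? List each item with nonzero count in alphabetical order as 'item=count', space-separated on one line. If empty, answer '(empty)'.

Answer: bone=3 hammer=1

Derivation:
After 1 (gather 4 tin): tin=4
After 2 (gather 6 bone): bone=6 tin=4
After 3 (gather 3 bone): bone=9 tin=4
After 4 (craft lens): bone=6 lens=1 tin=2
After 5 (craft lens): bone=3 lens=2
After 6 (gather 4 bone): bone=7 lens=2
After 7 (craft hammer): bone=3 hammer=1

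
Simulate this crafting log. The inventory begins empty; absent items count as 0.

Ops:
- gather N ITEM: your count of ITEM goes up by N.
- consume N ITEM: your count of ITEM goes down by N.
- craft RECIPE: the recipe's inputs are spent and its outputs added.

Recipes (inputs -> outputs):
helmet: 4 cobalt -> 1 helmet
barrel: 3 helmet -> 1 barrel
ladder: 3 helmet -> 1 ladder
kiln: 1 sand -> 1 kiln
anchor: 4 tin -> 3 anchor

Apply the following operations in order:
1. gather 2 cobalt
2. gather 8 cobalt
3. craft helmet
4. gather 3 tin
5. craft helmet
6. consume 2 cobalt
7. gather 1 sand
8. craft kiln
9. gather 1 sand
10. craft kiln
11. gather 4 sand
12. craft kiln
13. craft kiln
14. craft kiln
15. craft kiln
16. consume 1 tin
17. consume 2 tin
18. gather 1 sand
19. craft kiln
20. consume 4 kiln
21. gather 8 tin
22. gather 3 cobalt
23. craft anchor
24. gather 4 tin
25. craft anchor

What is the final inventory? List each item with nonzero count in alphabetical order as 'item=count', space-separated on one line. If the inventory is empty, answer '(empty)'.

After 1 (gather 2 cobalt): cobalt=2
After 2 (gather 8 cobalt): cobalt=10
After 3 (craft helmet): cobalt=6 helmet=1
After 4 (gather 3 tin): cobalt=6 helmet=1 tin=3
After 5 (craft helmet): cobalt=2 helmet=2 tin=3
After 6 (consume 2 cobalt): helmet=2 tin=3
After 7 (gather 1 sand): helmet=2 sand=1 tin=3
After 8 (craft kiln): helmet=2 kiln=1 tin=3
After 9 (gather 1 sand): helmet=2 kiln=1 sand=1 tin=3
After 10 (craft kiln): helmet=2 kiln=2 tin=3
After 11 (gather 4 sand): helmet=2 kiln=2 sand=4 tin=3
After 12 (craft kiln): helmet=2 kiln=3 sand=3 tin=3
After 13 (craft kiln): helmet=2 kiln=4 sand=2 tin=3
After 14 (craft kiln): helmet=2 kiln=5 sand=1 tin=3
After 15 (craft kiln): helmet=2 kiln=6 tin=3
After 16 (consume 1 tin): helmet=2 kiln=6 tin=2
After 17 (consume 2 tin): helmet=2 kiln=6
After 18 (gather 1 sand): helmet=2 kiln=6 sand=1
After 19 (craft kiln): helmet=2 kiln=7
After 20 (consume 4 kiln): helmet=2 kiln=3
After 21 (gather 8 tin): helmet=2 kiln=3 tin=8
After 22 (gather 3 cobalt): cobalt=3 helmet=2 kiln=3 tin=8
After 23 (craft anchor): anchor=3 cobalt=3 helmet=2 kiln=3 tin=4
After 24 (gather 4 tin): anchor=3 cobalt=3 helmet=2 kiln=3 tin=8
After 25 (craft anchor): anchor=6 cobalt=3 helmet=2 kiln=3 tin=4

Answer: anchor=6 cobalt=3 helmet=2 kiln=3 tin=4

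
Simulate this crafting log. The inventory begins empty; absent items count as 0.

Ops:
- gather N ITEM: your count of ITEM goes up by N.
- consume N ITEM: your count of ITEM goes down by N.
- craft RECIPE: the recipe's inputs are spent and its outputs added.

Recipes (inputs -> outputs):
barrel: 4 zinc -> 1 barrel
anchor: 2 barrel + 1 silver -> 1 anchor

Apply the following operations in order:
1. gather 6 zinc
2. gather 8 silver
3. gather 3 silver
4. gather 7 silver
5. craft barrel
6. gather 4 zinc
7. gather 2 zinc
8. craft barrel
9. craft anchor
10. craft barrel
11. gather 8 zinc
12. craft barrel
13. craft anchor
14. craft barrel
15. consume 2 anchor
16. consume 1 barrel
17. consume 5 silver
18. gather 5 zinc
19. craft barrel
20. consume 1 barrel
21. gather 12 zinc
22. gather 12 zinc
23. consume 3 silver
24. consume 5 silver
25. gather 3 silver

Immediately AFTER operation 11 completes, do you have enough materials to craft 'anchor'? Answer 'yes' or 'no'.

Answer: no

Derivation:
After 1 (gather 6 zinc): zinc=6
After 2 (gather 8 silver): silver=8 zinc=6
After 3 (gather 3 silver): silver=11 zinc=6
After 4 (gather 7 silver): silver=18 zinc=6
After 5 (craft barrel): barrel=1 silver=18 zinc=2
After 6 (gather 4 zinc): barrel=1 silver=18 zinc=6
After 7 (gather 2 zinc): barrel=1 silver=18 zinc=8
After 8 (craft barrel): barrel=2 silver=18 zinc=4
After 9 (craft anchor): anchor=1 silver=17 zinc=4
After 10 (craft barrel): anchor=1 barrel=1 silver=17
After 11 (gather 8 zinc): anchor=1 barrel=1 silver=17 zinc=8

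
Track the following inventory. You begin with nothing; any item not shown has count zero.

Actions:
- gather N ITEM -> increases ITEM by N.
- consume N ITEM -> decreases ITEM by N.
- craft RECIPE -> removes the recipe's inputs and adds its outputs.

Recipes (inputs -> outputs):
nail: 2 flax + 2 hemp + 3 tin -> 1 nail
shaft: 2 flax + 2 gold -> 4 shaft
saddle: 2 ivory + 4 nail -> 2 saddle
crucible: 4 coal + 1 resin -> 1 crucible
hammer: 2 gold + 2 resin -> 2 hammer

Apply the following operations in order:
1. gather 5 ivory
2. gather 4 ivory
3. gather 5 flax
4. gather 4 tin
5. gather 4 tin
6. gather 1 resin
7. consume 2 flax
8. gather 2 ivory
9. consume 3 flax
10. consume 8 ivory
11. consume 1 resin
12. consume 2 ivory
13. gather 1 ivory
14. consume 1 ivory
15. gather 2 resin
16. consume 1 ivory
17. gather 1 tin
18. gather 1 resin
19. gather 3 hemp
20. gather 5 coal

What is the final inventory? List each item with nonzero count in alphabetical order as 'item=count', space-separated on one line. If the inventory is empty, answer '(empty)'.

After 1 (gather 5 ivory): ivory=5
After 2 (gather 4 ivory): ivory=9
After 3 (gather 5 flax): flax=5 ivory=9
After 4 (gather 4 tin): flax=5 ivory=9 tin=4
After 5 (gather 4 tin): flax=5 ivory=9 tin=8
After 6 (gather 1 resin): flax=5 ivory=9 resin=1 tin=8
After 7 (consume 2 flax): flax=3 ivory=9 resin=1 tin=8
After 8 (gather 2 ivory): flax=3 ivory=11 resin=1 tin=8
After 9 (consume 3 flax): ivory=11 resin=1 tin=8
After 10 (consume 8 ivory): ivory=3 resin=1 tin=8
After 11 (consume 1 resin): ivory=3 tin=8
After 12 (consume 2 ivory): ivory=1 tin=8
After 13 (gather 1 ivory): ivory=2 tin=8
After 14 (consume 1 ivory): ivory=1 tin=8
After 15 (gather 2 resin): ivory=1 resin=2 tin=8
After 16 (consume 1 ivory): resin=2 tin=8
After 17 (gather 1 tin): resin=2 tin=9
After 18 (gather 1 resin): resin=3 tin=9
After 19 (gather 3 hemp): hemp=3 resin=3 tin=9
After 20 (gather 5 coal): coal=5 hemp=3 resin=3 tin=9

Answer: coal=5 hemp=3 resin=3 tin=9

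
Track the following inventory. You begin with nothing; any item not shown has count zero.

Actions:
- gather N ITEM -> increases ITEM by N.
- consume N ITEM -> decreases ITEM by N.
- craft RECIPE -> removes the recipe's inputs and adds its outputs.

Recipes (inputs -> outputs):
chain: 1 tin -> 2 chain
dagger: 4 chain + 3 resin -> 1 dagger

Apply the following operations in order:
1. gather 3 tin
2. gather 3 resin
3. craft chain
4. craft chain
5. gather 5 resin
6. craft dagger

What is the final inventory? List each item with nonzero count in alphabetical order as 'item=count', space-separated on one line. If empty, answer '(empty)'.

After 1 (gather 3 tin): tin=3
After 2 (gather 3 resin): resin=3 tin=3
After 3 (craft chain): chain=2 resin=3 tin=2
After 4 (craft chain): chain=4 resin=3 tin=1
After 5 (gather 5 resin): chain=4 resin=8 tin=1
After 6 (craft dagger): dagger=1 resin=5 tin=1

Answer: dagger=1 resin=5 tin=1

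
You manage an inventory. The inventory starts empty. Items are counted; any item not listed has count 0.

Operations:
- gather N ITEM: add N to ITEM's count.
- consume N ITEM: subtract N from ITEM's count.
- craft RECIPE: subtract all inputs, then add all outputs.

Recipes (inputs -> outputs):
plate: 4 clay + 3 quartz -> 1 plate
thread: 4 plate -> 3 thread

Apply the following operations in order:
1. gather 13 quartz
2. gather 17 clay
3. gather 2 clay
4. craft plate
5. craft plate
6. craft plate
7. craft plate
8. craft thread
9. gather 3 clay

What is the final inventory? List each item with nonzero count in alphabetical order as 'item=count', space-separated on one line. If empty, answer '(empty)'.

After 1 (gather 13 quartz): quartz=13
After 2 (gather 17 clay): clay=17 quartz=13
After 3 (gather 2 clay): clay=19 quartz=13
After 4 (craft plate): clay=15 plate=1 quartz=10
After 5 (craft plate): clay=11 plate=2 quartz=7
After 6 (craft plate): clay=7 plate=3 quartz=4
After 7 (craft plate): clay=3 plate=4 quartz=1
After 8 (craft thread): clay=3 quartz=1 thread=3
After 9 (gather 3 clay): clay=6 quartz=1 thread=3

Answer: clay=6 quartz=1 thread=3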